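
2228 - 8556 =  - 6328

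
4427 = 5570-1143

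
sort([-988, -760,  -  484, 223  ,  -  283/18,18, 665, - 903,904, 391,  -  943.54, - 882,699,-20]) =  [ - 988,  -  943.54,- 903,-882, - 760, -484,-20,-283/18,18, 223,391 , 665, 699,  904 ]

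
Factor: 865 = 5^1*173^1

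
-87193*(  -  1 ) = 87193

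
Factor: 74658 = 2^1*3^1*23^1  *541^1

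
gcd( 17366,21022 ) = 914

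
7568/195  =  38 + 158/195=   38.81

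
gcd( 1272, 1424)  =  8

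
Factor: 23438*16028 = 375664264 = 2^3*4007^1*11719^1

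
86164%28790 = 28584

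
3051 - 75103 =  - 72052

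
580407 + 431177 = 1011584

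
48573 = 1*48573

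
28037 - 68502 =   -  40465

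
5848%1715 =703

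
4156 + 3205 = 7361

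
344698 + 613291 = 957989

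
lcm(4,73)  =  292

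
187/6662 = 187/6662 = 0.03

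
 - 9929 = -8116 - 1813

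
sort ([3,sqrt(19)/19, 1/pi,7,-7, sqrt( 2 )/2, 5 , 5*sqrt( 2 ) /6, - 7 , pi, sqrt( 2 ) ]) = [ - 7, - 7,  sqrt( 19)/19,  1/pi, sqrt(2)/2, 5 * sqrt( 2)/6,sqrt(2),  3,pi, 5, 7] 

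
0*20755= 0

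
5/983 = 5/983 =0.01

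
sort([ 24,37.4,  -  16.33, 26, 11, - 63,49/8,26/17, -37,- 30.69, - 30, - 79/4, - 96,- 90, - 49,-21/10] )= [- 96, - 90, - 63, - 49, - 37, - 30.69, - 30,  -  79/4 , - 16.33, -21/10,26/17,49/8,11,24,26, 37.4] 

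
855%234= 153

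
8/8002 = 4/4001 = 0.00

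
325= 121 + 204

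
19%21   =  19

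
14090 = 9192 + 4898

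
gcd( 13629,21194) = 1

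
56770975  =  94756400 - 37985425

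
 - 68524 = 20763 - 89287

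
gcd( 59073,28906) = 97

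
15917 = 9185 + 6732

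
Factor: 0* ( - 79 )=0^1  =  0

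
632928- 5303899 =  - 4670971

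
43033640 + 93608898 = 136642538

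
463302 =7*66186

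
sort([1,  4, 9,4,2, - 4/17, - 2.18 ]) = [  -  2.18, - 4/17, 1,2,4,4,9 ]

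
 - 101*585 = -59085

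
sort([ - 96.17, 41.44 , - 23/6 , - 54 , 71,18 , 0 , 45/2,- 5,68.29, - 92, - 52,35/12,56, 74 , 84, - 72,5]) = [-96.17, - 92 , - 72, - 54, - 52, - 5, - 23/6,0,35/12,  5,18,45/2, 41.44,  56, 68.29,  71, 74,  84] 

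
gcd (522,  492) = 6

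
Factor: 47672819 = 839^1 * 56821^1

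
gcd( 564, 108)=12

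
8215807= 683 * 12029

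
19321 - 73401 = - 54080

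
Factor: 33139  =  31^1*1069^1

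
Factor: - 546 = - 2^1*3^1 *7^1*13^1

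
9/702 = 1/78 =0.01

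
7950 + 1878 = 9828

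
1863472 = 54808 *34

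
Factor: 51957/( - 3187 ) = - 3^2*23^1*251^1 * 3187^(-1 )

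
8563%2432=1267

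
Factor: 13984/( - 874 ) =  - 16 = - 2^4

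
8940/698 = 12 + 282/349 = 12.81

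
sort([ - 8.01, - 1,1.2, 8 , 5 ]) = [ - 8.01, - 1,  1.2, 5,8]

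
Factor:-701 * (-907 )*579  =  368132253 = 3^1*193^1*701^1*907^1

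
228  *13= 2964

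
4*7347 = 29388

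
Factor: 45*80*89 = 2^4*3^2*5^2*89^1 =320400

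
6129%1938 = 315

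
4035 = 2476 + 1559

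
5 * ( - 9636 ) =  - 48180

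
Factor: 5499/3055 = 9/5 = 3^2  *5^( - 1 ) 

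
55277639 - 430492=54847147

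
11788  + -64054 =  - 52266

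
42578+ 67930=110508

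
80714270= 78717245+1997025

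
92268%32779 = 26710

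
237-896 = - 659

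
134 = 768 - 634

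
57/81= 19/27=   0.70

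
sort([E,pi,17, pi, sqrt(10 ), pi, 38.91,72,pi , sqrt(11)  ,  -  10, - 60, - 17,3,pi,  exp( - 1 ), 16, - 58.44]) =[-60, - 58.44, - 17, - 10,exp ( - 1 ),E,3, pi, pi,pi, pi,pi,sqrt ( 10) , sqrt( 11 ),16,17 , 38.91,72] 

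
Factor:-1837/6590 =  - 2^(  -  1)*5^(  -  1)*11^1*167^1*659^( -1 ) 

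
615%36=3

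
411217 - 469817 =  - 58600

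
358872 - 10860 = 348012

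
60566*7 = 423962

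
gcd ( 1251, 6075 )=9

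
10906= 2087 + 8819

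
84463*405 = 34207515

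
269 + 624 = 893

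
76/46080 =19/11520 =0.00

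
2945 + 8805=11750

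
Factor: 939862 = 2^1*7^1*11^1*17^1*359^1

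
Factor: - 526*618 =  - 2^2*3^1*103^1*263^1 = -  325068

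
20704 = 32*647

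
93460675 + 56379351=149840026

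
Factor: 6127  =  11^1*557^1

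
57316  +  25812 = 83128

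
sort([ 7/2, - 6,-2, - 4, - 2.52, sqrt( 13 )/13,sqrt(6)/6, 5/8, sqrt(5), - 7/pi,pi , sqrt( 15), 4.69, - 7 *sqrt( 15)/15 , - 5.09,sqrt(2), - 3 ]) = [  -  6, - 5.09, - 4, - 3 , - 2.52,-7/pi, - 2, - 7*sqrt(15) /15, sqrt(13) /13 , sqrt( 6)/6, 5/8, sqrt( 2), sqrt ( 5 ), pi, 7/2, sqrt( 15),4.69]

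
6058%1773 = 739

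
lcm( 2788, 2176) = 89216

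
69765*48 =3348720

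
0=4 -4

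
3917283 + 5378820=9296103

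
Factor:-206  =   - 2^1  *  103^1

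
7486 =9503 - 2017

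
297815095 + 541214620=839029715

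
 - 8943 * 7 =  - 62601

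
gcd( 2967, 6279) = 69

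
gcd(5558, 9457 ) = 7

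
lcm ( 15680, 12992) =454720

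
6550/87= 75 + 25/87 = 75.29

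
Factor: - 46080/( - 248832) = 5/27  =  3^( - 3 )*5^1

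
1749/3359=1749/3359 = 0.52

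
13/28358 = 13/28358 = 0.00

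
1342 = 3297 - 1955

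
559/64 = 559/64=8.73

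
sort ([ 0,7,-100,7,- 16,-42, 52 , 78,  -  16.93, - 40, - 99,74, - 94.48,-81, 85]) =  [ - 100,  -  99, - 94.48,  -  81, - 42, - 40, - 16.93, - 16,0,7,7,52,  74,78,85] 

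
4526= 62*73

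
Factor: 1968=2^4*3^1*41^1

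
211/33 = 6 + 13/33 = 6.39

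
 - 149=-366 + 217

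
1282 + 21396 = 22678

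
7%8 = 7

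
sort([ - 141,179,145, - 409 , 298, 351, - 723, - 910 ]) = [ - 910,  -  723,  -  409,  -  141, 145, 179,298,351] 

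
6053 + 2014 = 8067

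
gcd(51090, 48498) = 6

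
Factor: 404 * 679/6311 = 2^2*7^1*97^1*101^1*6311^ (-1) = 274316/6311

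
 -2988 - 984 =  - 3972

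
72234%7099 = 1244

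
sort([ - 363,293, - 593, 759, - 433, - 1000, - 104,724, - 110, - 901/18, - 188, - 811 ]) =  [ - 1000, - 811, - 593, - 433, - 363, - 188, - 110, - 104, - 901/18,293,724,759 ] 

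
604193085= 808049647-203856562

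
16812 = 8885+7927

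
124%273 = 124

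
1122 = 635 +487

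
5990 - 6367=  - 377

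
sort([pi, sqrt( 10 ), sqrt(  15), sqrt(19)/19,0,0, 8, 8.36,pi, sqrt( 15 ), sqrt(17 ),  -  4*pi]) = [  -  4*pi,0, 0,  sqrt( 19)/19,pi, pi, sqrt ( 10), sqrt(  15 ), sqrt( 15 ), sqrt ( 17 ), 8, 8.36 ]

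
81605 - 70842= 10763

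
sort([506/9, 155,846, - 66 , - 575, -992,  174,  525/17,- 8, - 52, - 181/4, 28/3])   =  [  -  992 ,-575,  -  66, -52, -181/4,  -  8,28/3, 525/17, 506/9, 155,174,846 ]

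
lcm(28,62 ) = 868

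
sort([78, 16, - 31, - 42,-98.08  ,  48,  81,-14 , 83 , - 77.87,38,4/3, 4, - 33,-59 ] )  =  [-98.08,-77.87, - 59,-42, - 33,-31, - 14,4/3,4, 16, 38,48, 78, 81, 83] 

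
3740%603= 122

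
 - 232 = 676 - 908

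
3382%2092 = 1290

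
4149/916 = 4149/916 = 4.53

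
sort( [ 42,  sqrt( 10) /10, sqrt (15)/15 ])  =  [sqrt( 15)/15, sqrt( 10 )/10, 42] 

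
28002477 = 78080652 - 50078175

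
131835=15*8789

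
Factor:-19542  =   -2^1*3^1 * 3257^1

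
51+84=135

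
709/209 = 3 + 82/209 = 3.39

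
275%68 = 3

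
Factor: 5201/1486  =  7/2 =2^( - 1 )*7^1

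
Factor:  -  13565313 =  - 3^4*223^1*751^1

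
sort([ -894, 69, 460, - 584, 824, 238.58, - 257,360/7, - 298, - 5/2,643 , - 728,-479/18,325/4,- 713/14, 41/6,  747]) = [ - 894, - 728,-584, - 298, - 257, - 713/14, - 479/18, - 5/2, 41/6, 360/7, 69, 325/4, 238.58,460,  643, 747 , 824]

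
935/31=935/31 = 30.16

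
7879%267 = 136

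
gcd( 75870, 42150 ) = 8430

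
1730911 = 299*5789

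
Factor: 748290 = 2^1*3^1*5^1 * 24943^1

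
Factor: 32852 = 2^2*43^1*191^1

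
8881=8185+696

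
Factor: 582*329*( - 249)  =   - 2^1*3^2*7^1*47^1*83^1*97^1 = - 47678022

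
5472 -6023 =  - 551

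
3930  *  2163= 8500590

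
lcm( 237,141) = 11139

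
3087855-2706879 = 380976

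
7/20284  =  7/20284 = 0.00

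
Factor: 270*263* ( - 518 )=-2^2*3^3*5^1 *7^1*37^1*263^1 = - 36783180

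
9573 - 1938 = 7635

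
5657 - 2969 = 2688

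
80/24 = 3 + 1/3  =  3.33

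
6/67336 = 3/33668= 0.00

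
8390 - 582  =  7808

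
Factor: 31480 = 2^3*5^1*787^1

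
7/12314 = 7/12314=0.00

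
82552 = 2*41276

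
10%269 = 10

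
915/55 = 16 + 7/11 = 16.64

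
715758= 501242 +214516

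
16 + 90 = 106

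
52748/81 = 52748/81 = 651.21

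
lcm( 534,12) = 1068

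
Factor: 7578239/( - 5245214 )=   -  2^( - 1)*13^( - 1)*17^ ( - 1 )*11867^(-1 )*7578239^1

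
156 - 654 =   -  498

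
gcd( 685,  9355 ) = 5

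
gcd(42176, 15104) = 64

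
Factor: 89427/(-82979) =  - 6879/6383=-3^1*13^( -1 )*491^ (-1)*2293^1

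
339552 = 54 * 6288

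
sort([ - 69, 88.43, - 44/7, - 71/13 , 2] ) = [ - 69,  -  44/7, -71/13, 2 , 88.43]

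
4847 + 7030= 11877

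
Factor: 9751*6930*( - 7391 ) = - 2^1 * 3^2*5^1*7^3*11^1*19^1*199^1 * 389^1= - 499442612130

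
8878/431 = 20 + 258/431 = 20.60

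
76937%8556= 8489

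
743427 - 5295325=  - 4551898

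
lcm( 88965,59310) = 177930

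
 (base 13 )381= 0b1001100100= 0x264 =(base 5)4422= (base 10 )612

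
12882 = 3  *4294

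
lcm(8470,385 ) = 8470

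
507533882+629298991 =1136832873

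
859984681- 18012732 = 841971949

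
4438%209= 49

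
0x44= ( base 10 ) 68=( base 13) 53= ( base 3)2112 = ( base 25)2i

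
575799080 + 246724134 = 822523214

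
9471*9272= 87815112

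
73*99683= 7276859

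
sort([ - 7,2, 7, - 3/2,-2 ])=[ - 7,  -  2, - 3/2,2,7]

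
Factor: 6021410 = 2^1*5^1*602141^1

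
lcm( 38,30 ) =570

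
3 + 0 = 3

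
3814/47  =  81 + 7/47 = 81.15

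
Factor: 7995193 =641^1*12473^1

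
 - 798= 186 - 984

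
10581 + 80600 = 91181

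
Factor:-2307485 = - 5^1 *31^1 * 14887^1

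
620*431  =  267220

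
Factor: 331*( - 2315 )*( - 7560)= 5792963400 = 2^3*3^3*5^2*7^1*331^1*463^1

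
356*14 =4984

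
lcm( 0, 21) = 0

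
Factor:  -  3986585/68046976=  - 2^(-7)*5^1*17^1*47^( - 1)* 11311^( - 1)*46901^1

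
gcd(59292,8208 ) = 108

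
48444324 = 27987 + 48416337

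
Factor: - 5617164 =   -  2^2*3^1*7^2*41^1 * 233^1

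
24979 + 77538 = 102517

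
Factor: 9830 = 2^1*5^1*983^1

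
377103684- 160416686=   216686998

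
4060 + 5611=9671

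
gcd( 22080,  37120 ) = 320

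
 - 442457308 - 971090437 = - 1413547745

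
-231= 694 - 925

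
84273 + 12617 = 96890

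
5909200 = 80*73865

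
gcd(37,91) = 1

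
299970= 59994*5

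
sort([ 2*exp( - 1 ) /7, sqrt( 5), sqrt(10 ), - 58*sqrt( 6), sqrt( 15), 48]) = [ - 58*sqrt( 6 ), 2*exp( - 1)/7, sqrt (5 ), sqrt(10), sqrt( 15 ), 48 ]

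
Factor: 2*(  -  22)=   -  44= -  2^2*11^1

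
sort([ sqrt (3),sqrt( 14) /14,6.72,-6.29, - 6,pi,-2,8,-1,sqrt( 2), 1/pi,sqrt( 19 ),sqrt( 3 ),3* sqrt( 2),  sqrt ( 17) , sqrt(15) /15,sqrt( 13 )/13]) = [-6.29, - 6,- 2,-1,sqrt(15)/15,sqrt(14 ) /14,sqrt( 13 )/13, 1/pi,  sqrt( 2), sqrt(3),sqrt( 3),pi,sqrt( 17),3*sqrt( 2), sqrt( 19),6.72, 8 ] 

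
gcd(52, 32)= 4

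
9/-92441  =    -  1 + 92432/92441 = - 0.00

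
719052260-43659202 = 675393058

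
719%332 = 55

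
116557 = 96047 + 20510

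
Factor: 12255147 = 3^2*17^1*173^1*463^1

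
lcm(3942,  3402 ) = 248346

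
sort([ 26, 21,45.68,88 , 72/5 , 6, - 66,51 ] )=[ - 66, 6, 72/5 , 21, 26, 45.68 , 51,88]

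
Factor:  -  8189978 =-2^1*23^2*7741^1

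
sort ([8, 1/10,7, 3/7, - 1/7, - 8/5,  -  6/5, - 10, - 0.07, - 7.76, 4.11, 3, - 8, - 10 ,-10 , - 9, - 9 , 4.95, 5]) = [ - 10, - 10, - 10, - 9 , - 9, - 8, - 7.76, - 8/5, - 6/5, - 1/7,  -  0.07,  1/10,3/7 , 3,4.11 , 4.95 , 5, 7 , 8 ] 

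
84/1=84 = 84.00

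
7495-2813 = 4682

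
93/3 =31 =31.00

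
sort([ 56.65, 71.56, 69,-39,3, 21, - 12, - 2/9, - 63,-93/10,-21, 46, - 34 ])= [ - 63, - 39, - 34, - 21, - 12, - 93/10, - 2/9,3, 21, 46,56.65,69, 71.56] 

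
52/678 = 26/339 = 0.08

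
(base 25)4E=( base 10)114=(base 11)a4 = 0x72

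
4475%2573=1902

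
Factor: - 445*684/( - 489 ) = 101460/163 = 2^2*3^1*5^1 * 19^1*89^1*163^( - 1 )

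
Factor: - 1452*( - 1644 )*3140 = 7495456320 = 2^6*3^2 * 5^1*11^2*137^1 * 157^1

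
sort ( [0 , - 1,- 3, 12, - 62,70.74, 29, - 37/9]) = [  -  62,-37/9,  -  3,-1,0 , 12,29, 70.74 ] 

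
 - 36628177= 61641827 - 98270004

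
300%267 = 33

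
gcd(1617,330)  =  33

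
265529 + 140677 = 406206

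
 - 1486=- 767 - 719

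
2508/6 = 418 =418.00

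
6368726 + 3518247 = 9886973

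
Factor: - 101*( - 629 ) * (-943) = - 17^1*23^1*37^1*41^1 * 101^1 = -59907847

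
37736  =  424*89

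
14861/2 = 14861/2 = 7430.50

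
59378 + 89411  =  148789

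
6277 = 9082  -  2805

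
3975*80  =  318000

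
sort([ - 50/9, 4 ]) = [ - 50/9, 4]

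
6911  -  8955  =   - 2044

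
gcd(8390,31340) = 10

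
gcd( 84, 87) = 3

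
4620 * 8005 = 36983100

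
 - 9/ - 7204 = 9/7204 =0.00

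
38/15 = 2 + 8/15 = 2.53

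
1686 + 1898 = 3584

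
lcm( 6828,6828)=6828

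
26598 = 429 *62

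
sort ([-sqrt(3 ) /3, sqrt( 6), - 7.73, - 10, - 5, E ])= [ - 10 , - 7.73 ,-5, - sqrt( 3)/3,sqrt( 6),E]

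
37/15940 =37/15940 = 0.00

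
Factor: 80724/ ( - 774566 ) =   -  2^1*3^1*7^1*13^(  -  1)*31^( - 1) = - 42/403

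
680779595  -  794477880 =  - 113698285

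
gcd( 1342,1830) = 122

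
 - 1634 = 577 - 2211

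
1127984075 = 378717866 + 749266209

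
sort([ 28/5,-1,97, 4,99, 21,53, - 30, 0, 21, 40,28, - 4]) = [ - 30, - 4, - 1,0, 4, 28/5,21, 21, 28 , 40,53,  97, 99] 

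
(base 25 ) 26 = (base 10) 56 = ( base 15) 3b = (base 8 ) 70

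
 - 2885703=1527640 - 4413343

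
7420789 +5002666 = 12423455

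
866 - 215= 651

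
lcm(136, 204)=408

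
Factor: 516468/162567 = 772/243 = 2^2*3^(-5)*193^1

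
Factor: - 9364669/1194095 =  - 5^(-1 )*7^( - 1 ) * 43^1*89^1 * 109^ ( - 1 )*313^( - 1 )*2447^1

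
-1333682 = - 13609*98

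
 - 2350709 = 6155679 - 8506388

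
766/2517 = 766/2517 = 0.30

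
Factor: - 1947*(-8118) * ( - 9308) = -147119883768 = -  2^3*3^3*11^2*13^1* 41^1*59^1*179^1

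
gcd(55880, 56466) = 2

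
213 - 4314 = - 4101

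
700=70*10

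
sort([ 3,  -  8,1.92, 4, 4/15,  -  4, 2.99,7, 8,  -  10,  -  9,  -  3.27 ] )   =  [ - 10, - 9, - 8 ,-4,-3.27,4/15,  1.92, 2.99, 3, 4, 7 , 8] 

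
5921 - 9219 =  - 3298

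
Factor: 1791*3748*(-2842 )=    - 2^3* 3^2*7^2 * 29^1*199^1 * 937^1= - 19077402456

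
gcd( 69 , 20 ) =1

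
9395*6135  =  57638325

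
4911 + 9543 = 14454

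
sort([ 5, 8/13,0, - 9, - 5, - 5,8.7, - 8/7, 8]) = [ - 9, - 5, - 5, - 8/7,0, 8/13,5,8,8.7]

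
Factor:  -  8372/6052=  - 7^1* 13^1*17^( - 1) * 23^1*89^(-1 ) = - 2093/1513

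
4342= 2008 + 2334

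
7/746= 7/746=0.01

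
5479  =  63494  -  58015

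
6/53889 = 2/17963 =0.00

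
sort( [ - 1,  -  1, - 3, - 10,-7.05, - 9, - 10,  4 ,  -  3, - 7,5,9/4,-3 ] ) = [ - 10, - 10, - 9, - 7.05,  -  7,  -  3, - 3,  -  3,  -  1,-1, 9/4, 4, 5]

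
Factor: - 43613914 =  - 2^1*41^1*531877^1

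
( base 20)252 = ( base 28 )146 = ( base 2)1110000110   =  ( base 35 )pr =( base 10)902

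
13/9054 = 13/9054= 0.00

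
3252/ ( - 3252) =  - 1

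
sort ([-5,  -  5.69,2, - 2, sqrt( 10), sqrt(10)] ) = [-5.69, - 5, -2, 2, sqrt(10), sqrt( 10 )]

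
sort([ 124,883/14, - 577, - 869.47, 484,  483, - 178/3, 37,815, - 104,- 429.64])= [ - 869.47, - 577, - 429.64, - 104,-178/3,37, 883/14, 124, 483, 484,815 ] 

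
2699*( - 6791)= - 18328909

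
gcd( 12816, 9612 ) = 3204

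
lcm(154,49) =1078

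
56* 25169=1409464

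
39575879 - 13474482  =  26101397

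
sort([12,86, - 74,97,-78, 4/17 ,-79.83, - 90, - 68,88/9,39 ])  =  [ - 90, - 79.83, - 78, - 74, - 68,4/17,  88/9, 12, 39,  86,97] 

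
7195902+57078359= 64274261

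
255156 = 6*42526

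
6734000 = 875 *7696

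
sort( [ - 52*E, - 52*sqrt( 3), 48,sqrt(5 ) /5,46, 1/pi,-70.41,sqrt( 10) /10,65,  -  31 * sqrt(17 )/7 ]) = [ - 52* E, - 52 * sqrt( 3),  -  70.41, - 31*sqrt (17)/7,sqrt ( 10 )/10 , 1/pi, sqrt( 5)/5,46, 48, 65]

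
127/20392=127/20392 = 0.01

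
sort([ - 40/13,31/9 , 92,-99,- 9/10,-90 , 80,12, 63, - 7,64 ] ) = [ - 99 , - 90, - 7, - 40/13, - 9/10 , 31/9,12, 63,  64,80,92 ]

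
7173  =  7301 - 128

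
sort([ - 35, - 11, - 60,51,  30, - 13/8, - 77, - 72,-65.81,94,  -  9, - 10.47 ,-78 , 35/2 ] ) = [ - 78, - 77, - 72, - 65.81 ,-60, - 35,  -  11,-10.47, - 9, - 13/8, 35/2, 30, 51,94]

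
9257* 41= 379537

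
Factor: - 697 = -17^1*41^1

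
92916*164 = 15238224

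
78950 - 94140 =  - 15190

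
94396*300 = 28318800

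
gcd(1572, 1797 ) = 3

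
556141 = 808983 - 252842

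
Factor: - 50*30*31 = - 2^2*3^1 * 5^3*31^1 =- 46500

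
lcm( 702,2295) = 59670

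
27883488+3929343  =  31812831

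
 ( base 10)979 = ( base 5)12404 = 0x3D3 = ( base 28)16r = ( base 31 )10I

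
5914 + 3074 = 8988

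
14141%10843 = 3298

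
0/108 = 0 = 0.00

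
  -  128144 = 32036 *( - 4) 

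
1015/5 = 203 = 203.00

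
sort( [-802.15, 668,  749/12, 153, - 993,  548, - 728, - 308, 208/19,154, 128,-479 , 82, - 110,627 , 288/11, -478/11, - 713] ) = [ - 993, - 802.15, - 728,-713, - 479, - 308, - 110, - 478/11, 208/19, 288/11, 749/12, 82,  128, 153,154 , 548, 627, 668] 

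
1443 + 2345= 3788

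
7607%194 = 41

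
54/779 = 54/779 = 0.07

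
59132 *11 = 650452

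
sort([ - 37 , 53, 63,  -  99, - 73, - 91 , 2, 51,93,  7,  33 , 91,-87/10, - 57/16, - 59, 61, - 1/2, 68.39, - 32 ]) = [ - 99, - 91, - 73,-59,- 37, - 32, - 87/10, - 57/16, - 1/2 , 2,7, 33,51, 53,  61,63,68.39,91,  93 ]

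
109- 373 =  -264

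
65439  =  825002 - 759563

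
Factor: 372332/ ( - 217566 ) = -2^1* 3^( -4 ) * 17^( - 1 )*79^( - 1)*93083^1= - 186166/108783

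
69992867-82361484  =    -  12368617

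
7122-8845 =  - 1723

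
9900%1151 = 692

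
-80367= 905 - 81272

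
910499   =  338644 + 571855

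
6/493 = 6/493=   0.01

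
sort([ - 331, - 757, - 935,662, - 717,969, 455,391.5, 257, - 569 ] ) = [-935, - 757, - 717, - 569, - 331,257,391.5, 455,662,969]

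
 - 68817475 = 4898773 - 73716248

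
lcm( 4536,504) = 4536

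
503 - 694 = - 191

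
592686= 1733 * 342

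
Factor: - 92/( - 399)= 2^2 *3^( - 1)*7^( - 1)*19^(-1)*23^1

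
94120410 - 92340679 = 1779731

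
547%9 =7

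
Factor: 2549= 2549^1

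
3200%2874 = 326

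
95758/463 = 95758/463 = 206.82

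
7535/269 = 28 + 3/269 =28.01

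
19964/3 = 19964/3 = 6654.67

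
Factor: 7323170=2^1*5^1*19^1*38543^1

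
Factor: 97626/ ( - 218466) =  - 3^( - 1)* 229^( - 1)*307^1 = - 307/687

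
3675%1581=513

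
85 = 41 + 44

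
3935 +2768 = 6703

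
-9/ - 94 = 9/94 = 0.10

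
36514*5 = 182570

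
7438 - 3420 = 4018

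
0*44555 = 0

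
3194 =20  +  3174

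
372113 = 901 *413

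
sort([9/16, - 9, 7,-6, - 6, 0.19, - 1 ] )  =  [ - 9, - 6 ,  -  6, - 1,0.19, 9/16 , 7]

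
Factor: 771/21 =7^( -1)*257^1 = 257/7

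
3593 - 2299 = 1294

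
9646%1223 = 1085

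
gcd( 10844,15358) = 2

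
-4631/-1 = 4631  +  0/1 = 4631.00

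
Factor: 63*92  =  5796 = 2^2*3^2*7^1 * 23^1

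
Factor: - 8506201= -11^1 * 47^1*16453^1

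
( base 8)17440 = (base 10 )7968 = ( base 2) 1111100100000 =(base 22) GA4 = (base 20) JI8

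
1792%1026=766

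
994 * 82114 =81621316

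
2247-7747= -5500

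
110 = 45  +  65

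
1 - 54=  - 53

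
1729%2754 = 1729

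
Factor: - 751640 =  - 2^3*5^1 * 19^1 * 23^1*43^1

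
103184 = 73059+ 30125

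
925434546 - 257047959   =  668386587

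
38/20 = 1 + 9/10  =  1.90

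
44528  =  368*121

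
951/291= 3+26/97 =3.27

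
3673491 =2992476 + 681015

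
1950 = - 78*( - 25 )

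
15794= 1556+14238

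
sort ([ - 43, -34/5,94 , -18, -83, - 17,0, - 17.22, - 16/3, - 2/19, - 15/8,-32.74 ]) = [ - 83, - 43 ,-32.74,-18, -17.22, - 17, - 34/5, - 16/3,  -  15/8, - 2/19 , 0, 94]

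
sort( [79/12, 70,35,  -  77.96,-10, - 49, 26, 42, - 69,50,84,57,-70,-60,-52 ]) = [-77.96,  -  70, - 69,-60, - 52, - 49, - 10, 79/12, 26,  35,42,50, 57, 70,84]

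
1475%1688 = 1475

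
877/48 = 18+13/48  =  18.27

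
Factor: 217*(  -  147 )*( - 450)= 2^1*3^3 * 5^2*7^3*31^1 = 14354550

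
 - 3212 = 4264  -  7476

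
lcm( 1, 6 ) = 6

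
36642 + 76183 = 112825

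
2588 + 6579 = 9167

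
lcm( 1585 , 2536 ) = 12680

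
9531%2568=1827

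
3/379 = 3/379 = 0.01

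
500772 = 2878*174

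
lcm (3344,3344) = 3344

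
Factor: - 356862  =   - 2^1*3^1*11^1 *5407^1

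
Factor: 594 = 2^1*3^3*11^1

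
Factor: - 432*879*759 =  - 288213552  =  -2^4*3^5*11^1*23^1*293^1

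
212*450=95400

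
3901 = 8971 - 5070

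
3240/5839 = 3240/5839 = 0.55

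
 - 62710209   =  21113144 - 83823353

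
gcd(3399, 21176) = 1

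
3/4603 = 3/4603 = 0.00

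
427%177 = 73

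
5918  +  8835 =14753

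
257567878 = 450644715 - 193076837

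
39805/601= 66 + 139/601 = 66.23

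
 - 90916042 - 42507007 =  - 133423049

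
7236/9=804  =  804.00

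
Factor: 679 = 7^1 *97^1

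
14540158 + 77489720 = 92029878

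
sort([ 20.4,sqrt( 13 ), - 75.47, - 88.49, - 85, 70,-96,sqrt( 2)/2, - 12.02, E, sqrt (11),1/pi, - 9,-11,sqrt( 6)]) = [ - 96,-88.49, - 85, - 75.47, - 12.02, - 11, - 9,1/pi,sqrt( 2)/2, sqrt( 6), E,sqrt( 11),sqrt( 13),20.4,70 ]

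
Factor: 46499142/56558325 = 15499714/18852775 = 2^1  *5^(  -  2 )*1213^1*6389^1*754111^( - 1)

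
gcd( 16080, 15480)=120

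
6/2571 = 2/857 = 0.00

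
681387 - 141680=539707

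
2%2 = 0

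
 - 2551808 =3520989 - 6072797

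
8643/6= 2881/2 = 1440.50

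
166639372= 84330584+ 82308788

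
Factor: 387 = 3^2*43^1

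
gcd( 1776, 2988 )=12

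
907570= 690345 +217225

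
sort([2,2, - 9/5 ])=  [ - 9/5, 2, 2] 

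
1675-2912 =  - 1237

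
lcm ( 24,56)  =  168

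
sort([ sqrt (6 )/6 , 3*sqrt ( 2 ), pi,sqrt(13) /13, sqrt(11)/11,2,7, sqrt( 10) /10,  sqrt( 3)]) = [ sqrt(13 )/13,  sqrt(11 ) /11, sqrt(10 ) /10 , sqrt( 6)/6, sqrt (3),  2,  pi, 3*sqrt(2), 7]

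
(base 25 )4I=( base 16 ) 76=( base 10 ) 118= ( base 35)3D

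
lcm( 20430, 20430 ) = 20430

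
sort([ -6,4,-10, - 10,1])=[ - 10, - 10,-6,1, 4]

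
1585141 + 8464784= 10049925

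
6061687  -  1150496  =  4911191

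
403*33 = 13299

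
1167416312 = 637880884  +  529535428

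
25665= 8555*3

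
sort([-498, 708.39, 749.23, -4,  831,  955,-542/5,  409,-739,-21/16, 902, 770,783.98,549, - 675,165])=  [- 739, - 675, - 498, -542/5, - 4,  -  21/16, 165, 409, 549,708.39, 749.23, 770,783.98, 831, 902, 955]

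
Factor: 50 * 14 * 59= 41300 = 2^2  *  5^2*7^1*59^1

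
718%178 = 6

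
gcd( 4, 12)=4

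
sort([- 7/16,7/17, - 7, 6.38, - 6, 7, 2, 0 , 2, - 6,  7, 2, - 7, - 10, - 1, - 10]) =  [ - 10, - 10,-7, - 7, - 6, - 6, - 1, - 7/16 , 0, 7/17, 2,2, 2, 6.38,7,7]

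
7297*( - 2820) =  - 20577540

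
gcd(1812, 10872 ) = 1812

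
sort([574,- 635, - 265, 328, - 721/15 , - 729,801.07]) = [- 729, - 635, - 265,  -  721/15, 328, 574,801.07 ]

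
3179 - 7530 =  - 4351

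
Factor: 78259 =78259^1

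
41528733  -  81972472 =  -40443739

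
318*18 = 5724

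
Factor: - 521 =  - 521^1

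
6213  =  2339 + 3874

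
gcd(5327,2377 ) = 1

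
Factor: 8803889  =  41^1*  214729^1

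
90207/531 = 169+52/59 = 169.88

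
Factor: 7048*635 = 4475480=2^3*5^1 * 127^1* 881^1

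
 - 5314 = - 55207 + 49893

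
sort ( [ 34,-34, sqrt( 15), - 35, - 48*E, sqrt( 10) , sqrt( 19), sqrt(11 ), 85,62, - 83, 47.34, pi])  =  [  -  48*E , - 83, - 35, - 34, pi,  sqrt( 10), sqrt( 11),sqrt( 15), sqrt( 19), 34, 47.34,62, 85] 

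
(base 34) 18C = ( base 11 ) 109A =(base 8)2640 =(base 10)1440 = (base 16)5a0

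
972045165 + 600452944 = 1572498109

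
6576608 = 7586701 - 1010093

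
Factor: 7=7^1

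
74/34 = 2 + 3/17=2.18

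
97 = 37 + 60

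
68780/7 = 9825  +  5/7 = 9825.71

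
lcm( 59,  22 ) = 1298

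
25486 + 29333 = 54819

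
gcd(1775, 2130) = 355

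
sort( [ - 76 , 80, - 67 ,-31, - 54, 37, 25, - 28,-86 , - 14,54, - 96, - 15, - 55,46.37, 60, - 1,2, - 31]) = [ - 96, - 86, - 76, - 67 , - 55, - 54, - 31, - 31, - 28,-15,-14, - 1, 2, 25,37, 46.37,54, 60, 80]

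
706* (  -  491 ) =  - 346646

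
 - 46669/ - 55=46669/55 = 848.53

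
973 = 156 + 817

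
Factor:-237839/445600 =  - 427/800 = - 2^(-5) *5^(-2)*7^1*61^1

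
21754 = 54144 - 32390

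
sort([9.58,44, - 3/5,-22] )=[ - 22,-3/5 , 9.58 , 44] 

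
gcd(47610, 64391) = 1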